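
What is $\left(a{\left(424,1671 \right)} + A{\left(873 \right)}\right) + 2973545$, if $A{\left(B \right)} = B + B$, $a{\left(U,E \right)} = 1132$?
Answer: $2976423$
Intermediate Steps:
$A{\left(B \right)} = 2 B$
$\left(a{\left(424,1671 \right)} + A{\left(873 \right)}\right) + 2973545 = \left(1132 + 2 \cdot 873\right) + 2973545 = \left(1132 + 1746\right) + 2973545 = 2878 + 2973545 = 2976423$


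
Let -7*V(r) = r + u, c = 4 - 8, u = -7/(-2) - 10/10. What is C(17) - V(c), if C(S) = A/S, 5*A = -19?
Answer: -521/1190 ≈ -0.43782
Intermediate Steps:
A = -19/5 (A = (⅕)*(-19) = -19/5 ≈ -3.8000)
u = 5/2 (u = -7*(-½) - 10*⅒ = 7/2 - 1 = 5/2 ≈ 2.5000)
c = -4
C(S) = -19/(5*S)
V(r) = -5/14 - r/7 (V(r) = -(r + 5/2)/7 = -(5/2 + r)/7 = -5/14 - r/7)
C(17) - V(c) = -19/5/17 - (-5/14 - ⅐*(-4)) = -19/5*1/17 - (-5/14 + 4/7) = -19/85 - 1*3/14 = -19/85 - 3/14 = -521/1190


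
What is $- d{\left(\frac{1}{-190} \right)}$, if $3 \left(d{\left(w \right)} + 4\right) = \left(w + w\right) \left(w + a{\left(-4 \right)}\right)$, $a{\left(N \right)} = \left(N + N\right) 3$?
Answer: $\frac{212039}{54150} \approx 3.9158$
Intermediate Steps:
$a{\left(N \right)} = 6 N$ ($a{\left(N \right)} = 2 N 3 = 6 N$)
$d{\left(w \right)} = -4 + \frac{2 w \left(-24 + w\right)}{3}$ ($d{\left(w \right)} = -4 + \frac{\left(w + w\right) \left(w + 6 \left(-4\right)\right)}{3} = -4 + \frac{2 w \left(w - 24\right)}{3} = -4 + \frac{2 w \left(-24 + w\right)}{3}$)
$- d{\left(\frac{1}{-190} \right)} = - (-4 - \frac{16}{-190} + \frac{2 \left(\frac{1}{-190}\right)^{2}}{3}) = - (-4 - - \frac{8}{95} + \frac{2 \left(- \frac{1}{190}\right)^{2}}{3}) = - (-4 + \frac{8}{95} + \frac{2}{3} \cdot \frac{1}{36100}) = - (-4 + \frac{8}{95} + \frac{1}{54150}) = \left(-1\right) \left(- \frac{212039}{54150}\right) = \frac{212039}{54150}$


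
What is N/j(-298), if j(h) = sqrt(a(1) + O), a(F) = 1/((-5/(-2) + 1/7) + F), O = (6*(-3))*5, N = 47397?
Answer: -47397*I*sqrt(14586)/1144 ≈ -5003.7*I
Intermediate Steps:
O = -90 (O = -18*5 = -90)
a(F) = 1/(37/14 + F) (a(F) = 1/((-5*(-1/2) + 1*(1/7)) + F) = 1/((5/2 + 1/7) + F) = 1/(37/14 + F))
j(h) = 4*I*sqrt(14586)/51 (j(h) = sqrt(14/(37 + 14*1) - 90) = sqrt(14/(37 + 14) - 90) = sqrt(14/51 - 90) = sqrt(-4576/51) = 4*I*sqrt(14586)/51)
N/j(-298) = 47397/((4*I*sqrt(14586)/51)) = 47397*(-I*sqrt(14586)/1144) = -47397*I*sqrt(14586)/1144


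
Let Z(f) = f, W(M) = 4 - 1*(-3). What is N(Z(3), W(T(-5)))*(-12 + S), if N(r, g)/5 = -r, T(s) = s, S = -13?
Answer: 375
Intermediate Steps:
W(M) = 7 (W(M) = 4 + 3 = 7)
N(r, g) = -5*r (N(r, g) = 5*(-r) = -5*r)
N(Z(3), W(T(-5)))*(-12 + S) = (-5*3)*(-12 - 13) = -15*(-25) = 375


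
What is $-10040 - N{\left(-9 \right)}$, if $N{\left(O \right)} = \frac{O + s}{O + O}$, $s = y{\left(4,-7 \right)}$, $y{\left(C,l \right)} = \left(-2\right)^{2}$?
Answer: $- \frac{180725}{18} \approx -10040.0$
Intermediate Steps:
$y{\left(C,l \right)} = 4$
$s = 4$
$N{\left(O \right)} = \frac{4 + O}{2 O}$ ($N{\left(O \right)} = \frac{O + 4}{O + O} = \frac{4 + O}{2 O}$)
$-10040 - N{\left(-9 \right)} = -10040 - \frac{4 - 9}{2 \left(-9\right)} = -10040 - \frac{1}{2} \left(- \frac{1}{9}\right) \left(-5\right) = -10040 - \frac{5}{18} = - \frac{180725}{18}$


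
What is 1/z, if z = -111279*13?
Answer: -1/1446627 ≈ -6.9126e-7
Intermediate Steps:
z = -1446627 (z = -37093*39 = -1446627)
1/z = 1/(-1446627) = -1/1446627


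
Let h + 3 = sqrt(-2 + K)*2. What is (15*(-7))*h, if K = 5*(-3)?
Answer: 315 - 210*I*sqrt(17) ≈ 315.0 - 865.85*I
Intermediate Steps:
K = -15
h = -3 + 2*I*sqrt(17) (h = -3 + sqrt(-2 - 15)*2 = -3 + sqrt(-17)*2 = -3 + (I*sqrt(17))*2 = -3 + 2*I*sqrt(17) ≈ -3.0 + 8.2462*I)
(15*(-7))*h = (15*(-7))*(-3 + 2*I*sqrt(17)) = -105*(-3 + 2*I*sqrt(17)) = 315 - 210*I*sqrt(17)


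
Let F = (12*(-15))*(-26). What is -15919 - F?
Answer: -20599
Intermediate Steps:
F = 4680 (F = -180*(-26) = 4680)
-15919 - F = -15919 - 1*4680 = -15919 - 4680 = -20599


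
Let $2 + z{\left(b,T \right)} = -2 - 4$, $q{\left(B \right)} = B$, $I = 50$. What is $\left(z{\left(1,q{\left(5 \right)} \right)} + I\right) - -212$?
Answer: $254$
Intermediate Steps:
$z{\left(b,T \right)} = -8$ ($z{\left(b,T \right)} = -2 - 6 = -8$)
$\left(z{\left(1,q{\left(5 \right)} \right)} + I\right) - -212 = \left(-8 + 50\right) - -212 = 42 + 212 = 254$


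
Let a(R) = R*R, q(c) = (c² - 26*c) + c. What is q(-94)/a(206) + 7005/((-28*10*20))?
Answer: -11731129/11882080 ≈ -0.98730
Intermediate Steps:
q(c) = c² - 25*c
a(R) = R²
q(-94)/a(206) + 7005/((-28*10*20)) = (-94*(-25 - 94))/(206²) + 7005/((-28*10*20)) = -94*(-119)/42436 + 7005/((-280*20)) = 11186*(1/42436) + 7005/(-5600) = 5593/21218 + 7005*(-1/5600) = 5593/21218 - 1401/1120 = -11731129/11882080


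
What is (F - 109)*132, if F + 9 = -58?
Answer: -23232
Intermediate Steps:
F = -67 (F = -9 - 58 = -67)
(F - 109)*132 = (-67 - 109)*132 = -176*132 = -23232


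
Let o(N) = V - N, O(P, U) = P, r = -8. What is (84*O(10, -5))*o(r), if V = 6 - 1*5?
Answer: 7560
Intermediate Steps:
V = 1 (V = 6 - 5 = 1)
o(N) = 1 - N
(84*O(10, -5))*o(r) = (84*10)*(1 - 1*(-8)) = 840*(1 + 8) = 840*9 = 7560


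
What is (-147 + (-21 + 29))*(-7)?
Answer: 973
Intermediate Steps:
(-147 + (-21 + 29))*(-7) = (-147 + 8)*(-7) = -139*(-7) = 973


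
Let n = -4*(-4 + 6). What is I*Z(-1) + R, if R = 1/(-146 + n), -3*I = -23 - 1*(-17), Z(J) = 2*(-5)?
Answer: -3081/154 ≈ -20.007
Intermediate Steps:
Z(J) = -10
I = 2 (I = -(-23 - 1*(-17))/3 = -(-23 + 17)/3 = -1/3*(-6) = 2)
n = -8 (n = -4*2 = -8)
R = -1/154 (R = 1/(-146 - 8) = 1/(-154) = -1/154 ≈ -0.0064935)
I*Z(-1) + R = 2*(-10) - 1/154 = -20 - 1/154 = -3081/154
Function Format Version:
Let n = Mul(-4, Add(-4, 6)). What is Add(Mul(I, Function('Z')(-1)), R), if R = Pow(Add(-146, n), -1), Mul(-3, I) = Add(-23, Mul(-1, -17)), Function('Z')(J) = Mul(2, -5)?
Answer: Rational(-3081, 154) ≈ -20.007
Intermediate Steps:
Function('Z')(J) = -10
I = 2 (I = Mul(Rational(-1, 3), Add(-23, Mul(-1, -17))) = Mul(Rational(-1, 3), Add(-23, 17)) = Mul(Rational(-1, 3), -6) = 2)
n = -8 (n = Mul(-4, 2) = -8)
R = Rational(-1, 154) (R = Pow(Add(-146, -8), -1) = Pow(-154, -1) = Rational(-1, 154) ≈ -0.0064935)
Add(Mul(I, Function('Z')(-1)), R) = Add(Mul(2, -10), Rational(-1, 154)) = Add(-20, Rational(-1, 154)) = Rational(-3081, 154)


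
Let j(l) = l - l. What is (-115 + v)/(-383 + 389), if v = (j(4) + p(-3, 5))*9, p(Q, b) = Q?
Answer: -71/3 ≈ -23.667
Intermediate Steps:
j(l) = 0
v = -27 (v = (0 - 3)*9 = -3*9 = -27)
(-115 + v)/(-383 + 389) = (-115 - 27)/(-383 + 389) = -142/6 = -142*⅙ = -71/3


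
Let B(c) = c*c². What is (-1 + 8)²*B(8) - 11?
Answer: 25077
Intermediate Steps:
B(c) = c³
(-1 + 8)²*B(8) - 11 = (-1 + 8)²*8³ - 11 = 7²*512 - 11 = 49*512 - 11 = 25088 - 11 = 25077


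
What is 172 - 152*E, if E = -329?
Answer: 50180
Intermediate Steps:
172 - 152*E = 172 - 152*(-329) = 172 + 50008 = 50180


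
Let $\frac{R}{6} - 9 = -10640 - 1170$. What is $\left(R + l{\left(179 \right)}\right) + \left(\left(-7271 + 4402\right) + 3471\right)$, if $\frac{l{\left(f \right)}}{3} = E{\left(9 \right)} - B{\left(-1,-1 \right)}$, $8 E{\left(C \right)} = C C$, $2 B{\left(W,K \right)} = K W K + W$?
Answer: $- \frac{561365}{8} \approx -70171.0$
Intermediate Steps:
$R = -70806$ ($R = 54 + 6 \left(-10640 - 1170\right) = 54 + 6 \left(-11810\right) = 54 - 70860 = -70806$)
$B{\left(W,K \right)} = \frac{W}{2} + \frac{W K^{2}}{2}$ ($B{\left(W,K \right)} = \frac{K W K + W}{2} = \frac{W K^{2} + W}{2} = \frac{W + W K^{2}}{2} = \frac{W}{2} + \frac{W K^{2}}{2}$)
$E{\left(C \right)} = \frac{C^{2}}{8}$ ($E{\left(C \right)} = \frac{C C}{8} = \frac{C^{2}}{8}$)
$l{\left(f \right)} = \frac{267}{8}$ ($l{\left(f \right)} = 3 \left(\frac{9^{2}}{8} - \frac{1}{2} \left(-1\right) \left(1 + \left(-1\right)^{2}\right)\right) = 3 \left(\frac{1}{8} \cdot 81 - \frac{1}{2} \left(-1\right) \left(1 + 1\right)\right) = 3 \left(\frac{81}{8} - \frac{1}{2} \left(-1\right) 2\right) = 3 \left(\frac{81}{8} - -1\right) = 3 \left(\frac{81}{8} + 1\right) = 3 \cdot \frac{89}{8} = \frac{267}{8}$)
$\left(R + l{\left(179 \right)}\right) + \left(\left(-7271 + 4402\right) + 3471\right) = \left(-70806 + \frac{267}{8}\right) + \left(\left(-7271 + 4402\right) + 3471\right) = - \frac{566181}{8} + \left(-2869 + 3471\right) = - \frac{566181}{8} + 602 = - \frac{561365}{8}$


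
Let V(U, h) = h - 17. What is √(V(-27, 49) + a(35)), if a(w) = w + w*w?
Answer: 2*√323 ≈ 35.944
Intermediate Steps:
V(U, h) = -17 + h
a(w) = w + w²
√(V(-27, 49) + a(35)) = √((-17 + 49) + 35*(1 + 35)) = √(32 + 35*36) = √(32 + 1260) = √1292 = 2*√323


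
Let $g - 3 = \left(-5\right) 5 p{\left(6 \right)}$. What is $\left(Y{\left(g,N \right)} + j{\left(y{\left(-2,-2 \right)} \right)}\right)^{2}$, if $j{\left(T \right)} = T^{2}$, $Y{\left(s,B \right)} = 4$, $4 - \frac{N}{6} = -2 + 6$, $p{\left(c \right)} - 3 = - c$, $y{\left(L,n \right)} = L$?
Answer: $64$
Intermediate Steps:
$p{\left(c \right)} = 3 - c$
$N = 0$ ($N = 24 - 6 \left(-2 + 6\right) = 24 - 24 = 0$)
$g = 78$ ($g = 3 + \left(-5\right) 5 \left(3 - 6\right) = 3 - 25 \left(3 - 6\right) = 3 - -75 = 3 + 75 = 78$)
$\left(Y{\left(g,N \right)} + j{\left(y{\left(-2,-2 \right)} \right)}\right)^{2} = \left(4 + \left(-2\right)^{2}\right)^{2} = \left(4 + 4\right)^{2} = 8^{2} = 64$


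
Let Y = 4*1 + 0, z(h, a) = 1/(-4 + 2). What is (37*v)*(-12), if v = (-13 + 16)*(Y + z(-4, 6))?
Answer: -4662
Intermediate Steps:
z(h, a) = -½ (z(h, a) = 1/(-2) = -½)
Y = 4 (Y = 4 + 0 = 4)
v = 21/2 (v = (-13 + 16)*(4 - ½) = 3*(7/2) = 21/2 ≈ 10.500)
(37*v)*(-12) = (37*(21/2))*(-12) = (777/2)*(-12) = -4662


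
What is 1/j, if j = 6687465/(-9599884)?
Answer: -9599884/6687465 ≈ -1.4355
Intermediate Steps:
j = -6687465/9599884 (j = 6687465*(-1/9599884) = -6687465/9599884 ≈ -0.69662)
1/j = 1/(-6687465/9599884) = -9599884/6687465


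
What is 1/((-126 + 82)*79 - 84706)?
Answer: -1/88182 ≈ -1.1340e-5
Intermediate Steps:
1/((-126 + 82)*79 - 84706) = 1/(-44*79 - 84706) = 1/(-3476 - 84706) = 1/(-88182) = -1/88182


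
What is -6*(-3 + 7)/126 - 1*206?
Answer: -4330/21 ≈ -206.19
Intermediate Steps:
-6*(-3 + 7)/126 - 1*206 = -6*4*(1/126) - 206 = -24*1/126 - 206 = -4/21 - 206 = -4330/21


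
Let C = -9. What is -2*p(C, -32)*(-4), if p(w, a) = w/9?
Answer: -8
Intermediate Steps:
p(w, a) = w/9 (p(w, a) = w*(1/9) = w/9)
-2*p(C, -32)*(-4) = -2*(1/9)*(-9)*(-4) = -(-2)*(-4) = -2*4 = -8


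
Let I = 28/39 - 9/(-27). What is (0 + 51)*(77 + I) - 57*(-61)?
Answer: 96949/13 ≈ 7457.6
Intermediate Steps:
I = 41/39 (I = 28*(1/39) - 9*(-1/27) = 28/39 + ⅓ = 41/39 ≈ 1.0513)
(0 + 51)*(77 + I) - 57*(-61) = (0 + 51)*(77 + 41/39) - 57*(-61) = 51*(3044/39) + 3477 = 51748/13 + 3477 = 96949/13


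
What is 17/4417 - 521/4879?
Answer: -316902/3078649 ≈ -0.10294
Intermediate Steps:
17/4417 - 521/4879 = -316902/3078649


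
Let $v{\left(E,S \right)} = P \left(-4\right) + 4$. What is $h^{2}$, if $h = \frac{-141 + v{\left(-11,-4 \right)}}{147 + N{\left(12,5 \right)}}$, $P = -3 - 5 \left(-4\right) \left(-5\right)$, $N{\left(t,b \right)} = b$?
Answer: $\frac{75625}{23104} \approx 3.2732$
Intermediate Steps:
$P = -103$ ($P = -3 - \left(-20\right) \left(-5\right) = -3 - 100 = -103$)
$v{\left(E,S \right)} = 416$ ($v{\left(E,S \right)} = \left(-103\right) \left(-4\right) + 4 = 412 + 4 = 416$)
$h = \frac{275}{152}$ ($h = \frac{-141 + 416}{147 + 5} = \frac{275}{152} \approx 1.8092$)
$h^{2} = \left(\frac{275}{152}\right)^{2} = \frac{75625}{23104}$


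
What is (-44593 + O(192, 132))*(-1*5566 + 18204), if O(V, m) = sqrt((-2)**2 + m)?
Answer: -563566334 + 25276*sqrt(34) ≈ -5.6342e+8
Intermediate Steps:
O(V, m) = sqrt(4 + m)
(-44593 + O(192, 132))*(-1*5566 + 18204) = (-44593 + sqrt(4 + 132))*(-1*5566 + 18204) = (-44593 + sqrt(136))*(-5566 + 18204) = (-44593 + 2*sqrt(34))*12638 = -563566334 + 25276*sqrt(34)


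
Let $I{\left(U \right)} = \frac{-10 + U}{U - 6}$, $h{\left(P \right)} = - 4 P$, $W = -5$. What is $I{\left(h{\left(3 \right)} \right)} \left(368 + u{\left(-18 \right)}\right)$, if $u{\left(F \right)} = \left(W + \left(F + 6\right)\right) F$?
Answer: $\frac{7414}{9} \approx 823.78$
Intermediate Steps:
$u{\left(F \right)} = F \left(1 + F\right)$ ($u{\left(F \right)} = \left(-5 + \left(F + 6\right)\right) F = \left(-5 + \left(6 + F\right)\right) F = \left(1 + F\right) F = F \left(1 + F\right)$)
$I{\left(U \right)} = \frac{-10 + U}{-6 + U}$
$I{\left(h{\left(3 \right)} \right)} \left(368 + u{\left(-18 \right)}\right) = \frac{-10 - 12}{-6 - 12} \left(368 - 18 \left(1 - 18\right)\right) = \frac{-10 - 12}{-6 - 12} \left(368 - -306\right) = \frac{1}{-18} \left(-22\right) \left(368 + 306\right) = \left(- \frac{1}{18}\right) \left(-22\right) 674 = \frac{11}{9} \cdot 674 = \frac{7414}{9}$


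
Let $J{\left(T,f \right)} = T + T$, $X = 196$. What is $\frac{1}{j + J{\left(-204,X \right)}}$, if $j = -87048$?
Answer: $- \frac{1}{87456} \approx -1.1434 \cdot 10^{-5}$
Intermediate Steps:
$J{\left(T,f \right)} = 2 T$
$\frac{1}{j + J{\left(-204,X \right)}} = \frac{1}{-87048 + 2 \left(-204\right)} = \frac{1}{-87048 - 408} = \frac{1}{-87456} = - \frac{1}{87456}$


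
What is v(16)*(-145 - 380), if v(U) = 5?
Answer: -2625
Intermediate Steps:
v(16)*(-145 - 380) = 5*(-145 - 380) = 5*(-525) = -2625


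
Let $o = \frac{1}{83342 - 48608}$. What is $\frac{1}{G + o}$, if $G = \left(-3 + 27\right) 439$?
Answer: $\frac{34734}{365957425} \approx 9.4913 \cdot 10^{-5}$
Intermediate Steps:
$o = \frac{1}{34734} \approx 2.879 \cdot 10^{-5}$
$G = 10536$ ($G = 24 \cdot 439 = 10536$)
$\frac{1}{G + o} = \frac{1}{10536 + \frac{1}{34734}} = \frac{1}{\frac{365957425}{34734}} = \frac{34734}{365957425}$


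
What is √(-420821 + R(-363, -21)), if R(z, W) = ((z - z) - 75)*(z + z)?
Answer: I*√366371 ≈ 605.29*I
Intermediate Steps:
R(z, W) = -150*z (R(z, W) = (0 - 75)*(2*z) = -150*z)
√(-420821 + R(-363, -21)) = √(-420821 - 150*(-363)) = √(-420821 + 54450) = √(-366371) = I*√366371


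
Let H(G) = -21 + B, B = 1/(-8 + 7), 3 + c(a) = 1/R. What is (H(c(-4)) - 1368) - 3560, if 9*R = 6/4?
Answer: -4950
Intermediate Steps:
R = ⅙ (R = (6/4)/9 = (6*(¼))/9 = (⅑)*(3/2) = ⅙ ≈ 0.16667)
c(a) = 3 (c(a) = -3 + 1/(⅙) = -3 + 6 = 3)
B = -1 (B = 1/(-1) = -1)
H(G) = -22 (H(G) = -21 - 1 = -22)
(H(c(-4)) - 1368) - 3560 = (-22 - 1368) - 3560 = -1390 - 3560 = -4950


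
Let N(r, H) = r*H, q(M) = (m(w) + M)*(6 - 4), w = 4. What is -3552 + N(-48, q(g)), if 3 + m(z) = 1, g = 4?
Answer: -3744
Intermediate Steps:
m(z) = -2 (m(z) = -3 + 1 = -2)
q(M) = -4 + 2*M (q(M) = (-2 + M)*(6 - 4) = (-2 + M)*2 = -4 + 2*M)
N(r, H) = H*r
-3552 + N(-48, q(g)) = -3552 + (-4 + 2*4)*(-48) = -3552 + (-4 + 8)*(-48) = -3552 + 4*(-48) = -3552 - 192 = -3744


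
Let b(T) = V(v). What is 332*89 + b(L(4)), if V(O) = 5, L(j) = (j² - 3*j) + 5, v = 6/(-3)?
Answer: 29553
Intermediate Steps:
v = -2 (v = 6*(-⅓) = -2)
L(j) = 5 + j² - 3*j
b(T) = 5
332*89 + b(L(4)) = 332*89 + 5 = 29548 + 5 = 29553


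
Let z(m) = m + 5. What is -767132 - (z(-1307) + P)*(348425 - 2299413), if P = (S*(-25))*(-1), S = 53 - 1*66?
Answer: -3175024608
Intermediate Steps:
z(m) = 5 + m
S = -13 (S = 53 - 66 = -13)
P = -325 (P = -13*(-25)*(-1) = 325*(-1) = -325)
-767132 - (z(-1307) + P)*(348425 - 2299413) = -767132 - ((5 - 1307) - 325)*(348425 - 2299413) = -767132 - (-1302 - 325)*(-1950988) = -767132 - (-1627)*(-1950988) = -767132 - 1*3174257476 = -767132 - 3174257476 = -3175024608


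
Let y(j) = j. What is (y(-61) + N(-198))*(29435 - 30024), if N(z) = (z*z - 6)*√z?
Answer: 35929 - 69262866*I*√22 ≈ 35929.0 - 3.2487e+8*I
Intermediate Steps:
N(z) = √z*(-6 + z²) (N(z) = (z² - 6)*√z = (-6 + z²)*√z = √z*(-6 + z²))
(y(-61) + N(-198))*(29435 - 30024) = (-61 + √(-198)*(-6 + (-198)²))*(29435 - 30024) = (-61 + (3*I*√22)*(-6 + 39204))*(-589) = (-61 + (3*I*√22)*39198)*(-589) = (-61 + 117594*I*√22)*(-589) = 35929 - 69262866*I*√22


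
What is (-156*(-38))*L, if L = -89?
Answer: -527592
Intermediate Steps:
(-156*(-38))*L = -156*(-38)*(-89) = 5928*(-89) = -527592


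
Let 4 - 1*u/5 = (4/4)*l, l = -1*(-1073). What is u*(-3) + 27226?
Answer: 43261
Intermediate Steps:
l = 1073
u = -5345 (u = 20 - 5*4/4*1073 = 20 - 5*4*(¼)*1073 = 20 - 5*1073 = 20 - 5365 = -5345)
u*(-3) + 27226 = -5345*(-3) + 27226 = 16035 + 27226 = 43261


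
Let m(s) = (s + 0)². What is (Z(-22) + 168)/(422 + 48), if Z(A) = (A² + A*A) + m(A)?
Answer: 162/47 ≈ 3.4468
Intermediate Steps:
m(s) = s²
Z(A) = 3*A² (Z(A) = (A² + A*A) + A² = (A² + A²) + A² = 2*A² + A² = 3*A²)
(Z(-22) + 168)/(422 + 48) = (3*(-22)² + 168)/(422 + 48) = (3*484 + 168)/470 = (1452 + 168)*(1/470) = 1620*(1/470) = 162/47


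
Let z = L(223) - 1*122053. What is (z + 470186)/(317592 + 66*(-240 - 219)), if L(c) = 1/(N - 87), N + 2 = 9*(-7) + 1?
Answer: 2920449/2410111 ≈ 1.2117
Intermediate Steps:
N = -64 (N = -2 + (9*(-7) + 1) = -2 + (-63 + 1) = -2 - 62 = -64)
L(c) = -1/151 (L(c) = 1/(-64 - 87) = 1/(-151) = -1/151)
z = -18430004/151 (z = -1/151 - 1*122053 = -1/151 - 122053 = -18430004/151 ≈ -1.2205e+5)
(z + 470186)/(317592 + 66*(-240 - 219)) = (-18430004/151 + 470186)/(317592 + 66*(-240 - 219)) = 52568082/(151*(317592 + 66*(-459))) = 52568082/(151*(317592 - 30294)) = (52568082/151)/287298 = (52568082/151)*(1/287298) = 2920449/2410111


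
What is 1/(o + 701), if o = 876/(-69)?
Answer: 23/15831 ≈ 0.0014528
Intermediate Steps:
o = -292/23 (o = 876*(-1/69) = -292/23 ≈ -12.696)
1/(o + 701) = 1/(-292/23 + 701) = 1/(15831/23) = 23/15831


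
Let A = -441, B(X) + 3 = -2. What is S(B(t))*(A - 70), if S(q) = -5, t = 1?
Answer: 2555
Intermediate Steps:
B(X) = -5 (B(X) = -3 - 2 = -5)
S(B(t))*(A - 70) = -5*(-441 - 70) = -5*(-511) = 2555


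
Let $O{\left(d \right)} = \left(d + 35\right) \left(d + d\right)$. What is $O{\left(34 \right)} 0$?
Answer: $0$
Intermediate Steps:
$O{\left(d \right)} = 2 d \left(35 + d\right)$ ($O{\left(d \right)} = \left(35 + d\right) 2 d = 2 d \left(35 + d\right)$)
$O{\left(34 \right)} 0 = 2 \cdot 34 \left(35 + 34\right) 0 = 2 \cdot 34 \cdot 69 \cdot 0 = 4692 \cdot 0 = 0$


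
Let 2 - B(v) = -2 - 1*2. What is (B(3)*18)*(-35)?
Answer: -3780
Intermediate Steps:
B(v) = 6 (B(v) = 2 - (-2 - 1*2) = 2 - (-2 - 2) = 2 - 1*(-4) = 2 + 4 = 6)
(B(3)*18)*(-35) = (6*18)*(-35) = 108*(-35) = -3780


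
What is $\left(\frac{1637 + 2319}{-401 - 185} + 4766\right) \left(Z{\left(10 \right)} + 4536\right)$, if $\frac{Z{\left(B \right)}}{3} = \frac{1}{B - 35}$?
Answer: $\frac{31625516124}{1465} \approx 2.1587 \cdot 10^{7}$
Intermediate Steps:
$Z{\left(B \right)} = \frac{3}{-35 + B}$ ($Z{\left(B \right)} = \frac{3}{B - 35} = \frac{3}{-35 + B}$)
$\left(\frac{1637 + 2319}{-401 - 185} + 4766\right) \left(Z{\left(10 \right)} + 4536\right) = \left(\frac{1637 + 2319}{-401 - 185} + 4766\right) \left(\frac{3}{-35 + 10} + 4536\right) = \left(\frac{3956}{-586} + 4766\right) \left(\frac{3}{-25} + 4536\right) = \left(3956 \left(- \frac{1}{586}\right) + 4766\right) \left(3 \left(- \frac{1}{25}\right) + 4536\right) = \left(- \frac{1978}{293} + 4766\right) \left(- \frac{3}{25} + 4536\right) = \frac{1394460}{293} \cdot \frac{113397}{25} = \frac{31625516124}{1465}$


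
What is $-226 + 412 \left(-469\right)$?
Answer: $-193454$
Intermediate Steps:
$-226 + 412 \left(-469\right) = -226 - 193228 = -193454$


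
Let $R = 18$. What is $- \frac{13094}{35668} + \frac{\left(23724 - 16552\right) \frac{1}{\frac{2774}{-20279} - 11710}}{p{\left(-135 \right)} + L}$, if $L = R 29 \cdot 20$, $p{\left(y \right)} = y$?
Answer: $- \frac{1001495870408777}{2727628874994105} \approx -0.36717$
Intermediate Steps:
$L = 10440$ ($L = 18 \cdot 29 \cdot 20 = 522 \cdot 20 = 10440$)
$- \frac{13094}{35668} + \frac{\left(23724 - 16552\right) \frac{1}{\frac{2774}{-20279} - 11710}}{p{\left(-135 \right)} + L} = - \frac{13094}{35668} + \frac{\left(23724 - 16552\right) \frac{1}{\frac{2774}{-20279} - 11710}}{-135 + 10440} = \left(-13094\right) \frac{1}{35668} + \frac{7172 \frac{1}{2774 \left(- \frac{1}{20279}\right) - 11710}}{10305} = - \frac{6547}{17834} + \frac{7172}{- \frac{2774}{20279} - 11710} \cdot \frac{1}{10305} = - \frac{6547}{17834} + \frac{7172}{- \frac{237469864}{20279}} \cdot \frac{1}{10305} = - \frac{6547}{17834} + 7172 \left(- \frac{20279}{237469864}\right) \frac{1}{10305} = - \frac{6547}{17834} - \frac{36360247}{611781737130} = - \frac{1001495870408777}{2727628874994105}$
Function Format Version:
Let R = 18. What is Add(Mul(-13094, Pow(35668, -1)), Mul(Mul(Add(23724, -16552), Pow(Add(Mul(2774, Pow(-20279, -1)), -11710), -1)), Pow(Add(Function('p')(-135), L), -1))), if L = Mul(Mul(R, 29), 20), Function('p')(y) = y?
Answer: Rational(-1001495870408777, 2727628874994105) ≈ -0.36717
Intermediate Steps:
L = 10440 (L = Mul(Mul(18, 29), 20) = Mul(522, 20) = 10440)
Add(Mul(-13094, Pow(35668, -1)), Mul(Mul(Add(23724, -16552), Pow(Add(Mul(2774, Pow(-20279, -1)), -11710), -1)), Pow(Add(Function('p')(-135), L), -1))) = Add(Mul(-13094, Pow(35668, -1)), Mul(Mul(Add(23724, -16552), Pow(Add(Mul(2774, Pow(-20279, -1)), -11710), -1)), Pow(Add(-135, 10440), -1))) = Add(Mul(-13094, Rational(1, 35668)), Mul(Mul(7172, Pow(Add(Mul(2774, Rational(-1, 20279)), -11710), -1)), Pow(10305, -1))) = Add(Rational(-6547, 17834), Mul(Mul(7172, Pow(Add(Rational(-2774, 20279), -11710), -1)), Rational(1, 10305))) = Add(Rational(-6547, 17834), Mul(Mul(7172, Pow(Rational(-237469864, 20279), -1)), Rational(1, 10305))) = Add(Rational(-6547, 17834), Mul(Mul(7172, Rational(-20279, 237469864)), Rational(1, 10305))) = Add(Rational(-6547, 17834), Mul(Rational(-36360247, 59367466), Rational(1, 10305))) = Add(Rational(-6547, 17834), Rational(-36360247, 611781737130)) = Rational(-1001495870408777, 2727628874994105)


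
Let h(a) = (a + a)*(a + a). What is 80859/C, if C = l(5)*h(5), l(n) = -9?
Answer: -26953/300 ≈ -89.843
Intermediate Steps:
h(a) = 4*a**2 (h(a) = (2*a)*(2*a) = 4*a**2)
C = -900 (C = -36*5**2 = -36*25 = -9*100 = -900)
80859/C = 80859/(-900) = 80859*(-1/900) = -26953/300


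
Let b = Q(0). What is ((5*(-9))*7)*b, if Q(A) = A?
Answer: 0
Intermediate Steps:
b = 0
((5*(-9))*7)*b = ((5*(-9))*7)*0 = -45*7*0 = -315*0 = 0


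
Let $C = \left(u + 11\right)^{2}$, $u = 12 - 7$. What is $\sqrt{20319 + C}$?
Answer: $5 \sqrt{823} \approx 143.44$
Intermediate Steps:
$u = 5$
$C = 256$ ($C = \left(5 + 11\right)^{2} = 16^{2} = 256$)
$\sqrt{20319 + C} = \sqrt{20319 + 256} = \sqrt{20575} = 5 \sqrt{823}$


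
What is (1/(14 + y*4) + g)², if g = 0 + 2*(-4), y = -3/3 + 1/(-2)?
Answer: 3969/64 ≈ 62.016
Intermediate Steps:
y = -3/2 (y = -3*⅓ + 1*(-½) = -1 - ½ = -3/2 ≈ -1.5000)
g = -8 (g = 0 - 8 = -8)
(1/(14 + y*4) + g)² = (1/(14 - 3/2*4) - 8)² = (1/(14 - 6) - 8)² = (1/8 - 8)² = (⅛ - 8)² = (-63/8)² = 3969/64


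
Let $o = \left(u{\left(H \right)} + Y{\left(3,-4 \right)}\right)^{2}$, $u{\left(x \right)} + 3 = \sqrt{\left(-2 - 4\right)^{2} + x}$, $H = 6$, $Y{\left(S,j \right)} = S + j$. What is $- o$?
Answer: $-58 + 8 \sqrt{42} \approx -6.1541$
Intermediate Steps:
$u{\left(x \right)} = -3 + \sqrt{36 + x}$ ($u{\left(x \right)} = -3 + \sqrt{\left(-2 - 4\right)^{2} + x} = -3 + \sqrt{\left(-6\right)^{2} + x} = -3 + \sqrt{36 + x}$)
$o = \left(-4 + \sqrt{42}\right)^{2}$ ($o = \left(\left(-3 + \sqrt{36 + 6}\right) + \left(3 - 4\right)\right)^{2} = \left(\left(-3 + \sqrt{42}\right) - 1\right)^{2} = \left(-4 + \sqrt{42}\right)^{2} \approx 6.1541$)
$- o = - \left(4 - \sqrt{42}\right)^{2}$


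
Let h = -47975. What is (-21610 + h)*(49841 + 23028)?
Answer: -5070589365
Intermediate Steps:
(-21610 + h)*(49841 + 23028) = (-21610 - 47975)*(49841 + 23028) = -69585*72869 = -5070589365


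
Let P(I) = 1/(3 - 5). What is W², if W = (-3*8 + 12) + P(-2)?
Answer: 625/4 ≈ 156.25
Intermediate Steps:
P(I) = -½ (P(I) = 1/(-2) = -½)
W = -25/2 (W = (-3*8 + 12) - ½ = (-24 + 12) - ½ = -12 - ½ = -25/2 ≈ -12.500)
W² = (-25/2)² = 625/4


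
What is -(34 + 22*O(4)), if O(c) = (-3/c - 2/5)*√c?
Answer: 83/5 ≈ 16.600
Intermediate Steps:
O(c) = √c*(-⅖ - 3/c) (O(c) = (-3/c - 2*⅕)*√c = (-3/c - ⅖)*√c = (-⅖ - 3/c)*√c = √c*(-⅖ - 3/c))
-(34 + 22*O(4)) = -(34 + 22*((-15 - 2*4)/(5*√4))) = -(34 + 22*((⅕)*(½)*(-15 - 8))) = -(34 + 22*((⅕)*(½)*(-23))) = -(34 + 22*(-23/10)) = -(34 - 253/5) = -1*(-83/5) = 83/5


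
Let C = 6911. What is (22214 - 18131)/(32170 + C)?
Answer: 1361/13027 ≈ 0.10448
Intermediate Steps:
(22214 - 18131)/(32170 + C) = (22214 - 18131)/(32170 + 6911) = 4083/39081 = 4083*(1/39081) = 1361/13027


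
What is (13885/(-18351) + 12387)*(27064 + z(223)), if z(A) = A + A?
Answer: 2084340559840/6117 ≈ 3.4075e+8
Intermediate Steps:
z(A) = 2*A
(13885/(-18351) + 12387)*(27064 + z(223)) = (13885/(-18351) + 12387)*(27064 + 2*223) = (13885*(-1/18351) + 12387)*(27064 + 446) = (-13885/18351 + 12387)*27510 = (227299952/18351)*27510 = 2084340559840/6117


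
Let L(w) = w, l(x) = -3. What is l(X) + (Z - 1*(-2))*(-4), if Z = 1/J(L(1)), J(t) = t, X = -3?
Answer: -15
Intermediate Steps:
Z = 1 (Z = 1/1 = 1*1 = 1)
l(X) + (Z - 1*(-2))*(-4) = -3 + (1 - 1*(-2))*(-4) = -3 + (1 + 2)*(-4) = -3 + 3*(-4) = -3 - 12 = -15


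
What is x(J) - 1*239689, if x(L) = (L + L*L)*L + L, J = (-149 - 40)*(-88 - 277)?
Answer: 328299560331146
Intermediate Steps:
J = 68985 (J = -189*(-365) = 68985)
x(L) = L + L*(L + L²) (x(L) = (L + L²)*L + L = L*(L + L²) + L = L + L*(L + L²))
x(J) - 1*239689 = 68985*(1 + 68985 + 68985²) - 1*239689 = 68985*(1 + 68985 + 4758930225) - 239689 = 68985*4758999211 - 239689 = 328299560570835 - 239689 = 328299560331146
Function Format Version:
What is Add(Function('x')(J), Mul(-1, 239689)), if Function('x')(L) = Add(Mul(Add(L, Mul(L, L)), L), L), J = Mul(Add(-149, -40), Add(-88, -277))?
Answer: 328299560331146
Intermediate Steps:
J = 68985 (J = Mul(-189, -365) = 68985)
Function('x')(L) = Add(L, Mul(L, Add(L, Pow(L, 2)))) (Function('x')(L) = Add(Mul(Add(L, Pow(L, 2)), L), L) = Add(Mul(L, Add(L, Pow(L, 2))), L) = Add(L, Mul(L, Add(L, Pow(L, 2)))))
Add(Function('x')(J), Mul(-1, 239689)) = Add(Mul(68985, Add(1, 68985, Pow(68985, 2))), Mul(-1, 239689)) = Add(Mul(68985, Add(1, 68985, 4758930225)), -239689) = Add(Mul(68985, 4758999211), -239689) = Add(328299560570835, -239689) = 328299560331146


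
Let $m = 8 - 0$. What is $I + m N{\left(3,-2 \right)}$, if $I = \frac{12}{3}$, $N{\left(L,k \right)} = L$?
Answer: $28$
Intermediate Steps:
$m = 8$ ($m = 8 + 0 = 8$)
$I = 4$ ($I = 12 \cdot \frac{1}{3} = 4$)
$I + m N{\left(3,-2 \right)} = 4 + 8 \cdot 3 = 4 + 24 = 28$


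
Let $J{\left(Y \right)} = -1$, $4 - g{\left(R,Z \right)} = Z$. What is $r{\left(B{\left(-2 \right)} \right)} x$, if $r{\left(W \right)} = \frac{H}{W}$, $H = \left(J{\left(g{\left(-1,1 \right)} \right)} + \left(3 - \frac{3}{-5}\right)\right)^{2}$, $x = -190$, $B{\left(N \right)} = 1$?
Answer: $- \frac{6422}{5} \approx -1284.4$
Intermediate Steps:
$g{\left(R,Z \right)} = 4 - Z$
$H = \frac{169}{25}$ ($H = \left(-1 + \left(3 - \frac{3}{-5}\right)\right)^{2} = \left(-1 + \left(3 - - \frac{3}{5}\right)\right)^{2} = \left(-1 + \left(3 + \frac{3}{5}\right)\right)^{2} = \left(-1 + \frac{18}{5}\right)^{2} = \left(\frac{13}{5}\right)^{2} = \frac{169}{25} \approx 6.76$)
$r{\left(W \right)} = \frac{169}{25 W}$
$r{\left(B{\left(-2 \right)} \right)} x = \frac{169}{25 \cdot 1} \left(-190\right) = \frac{169}{25} \cdot 1 \left(-190\right) = \frac{169}{25} \left(-190\right) = - \frac{6422}{5}$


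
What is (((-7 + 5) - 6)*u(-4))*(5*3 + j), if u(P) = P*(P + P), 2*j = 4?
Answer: -4352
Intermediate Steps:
j = 2 (j = (½)*4 = 2)
u(P) = 2*P² (u(P) = P*(2*P) = 2*P²)
(((-7 + 5) - 6)*u(-4))*(5*3 + j) = (((-7 + 5) - 6)*(2*(-4)²))*(5*3 + 2) = ((-2 - 6)*(2*16))*(15 + 2) = -8*32*17 = -256*17 = -4352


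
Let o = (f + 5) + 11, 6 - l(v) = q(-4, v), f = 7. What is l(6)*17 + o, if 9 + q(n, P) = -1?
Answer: 295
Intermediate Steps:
q(n, P) = -10 (q(n, P) = -9 - 1 = -10)
l(v) = 16 (l(v) = 6 - 1*(-10) = 6 + 10 = 16)
o = 23 (o = (7 + 5) + 11 = 12 + 11 = 23)
l(6)*17 + o = 16*17 + 23 = 272 + 23 = 295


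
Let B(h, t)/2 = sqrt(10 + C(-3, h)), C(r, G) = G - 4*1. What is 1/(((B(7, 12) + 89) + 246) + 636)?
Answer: 971/942789 - 2*sqrt(13)/942789 ≈ 0.0010223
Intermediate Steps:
C(r, G) = -4 + G (C(r, G) = G - 4 = -4 + G)
B(h, t) = 2*sqrt(6 + h) (B(h, t) = 2*sqrt(10 + (-4 + h)) = 2*sqrt(6 + h))
1/(((B(7, 12) + 89) + 246) + 636) = 1/(((2*sqrt(6 + 7) + 89) + 246) + 636) = 1/(((2*sqrt(13) + 89) + 246) + 636) = 1/(((89 + 2*sqrt(13)) + 246) + 636) = 1/((335 + 2*sqrt(13)) + 636) = 1/(971 + 2*sqrt(13))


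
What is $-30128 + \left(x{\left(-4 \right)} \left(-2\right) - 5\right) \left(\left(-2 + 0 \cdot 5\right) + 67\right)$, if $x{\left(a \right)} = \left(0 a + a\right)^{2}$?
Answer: $-32533$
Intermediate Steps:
$x{\left(a \right)} = a^{2}$ ($x{\left(a \right)} = \left(0 + a\right)^{2} = a^{2}$)
$-30128 + \left(x{\left(-4 \right)} \left(-2\right) - 5\right) \left(\left(-2 + 0 \cdot 5\right) + 67\right) = -30128 + \left(\left(-4\right)^{2} \left(-2\right) - 5\right) \left(\left(-2 + 0 \cdot 5\right) + 67\right) = -30128 + \left(16 \left(-2\right) - 5\right) \left(\left(-2 + 0\right) + 67\right) = -30128 + \left(-32 - 5\right) \left(-2 + 67\right) = -30128 - 2405 = -32533$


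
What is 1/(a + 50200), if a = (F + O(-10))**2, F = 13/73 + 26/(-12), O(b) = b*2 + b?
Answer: 191844/9826876921 ≈ 1.9522e-5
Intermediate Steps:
O(b) = 3*b (O(b) = 2*b + b = 3*b)
F = -871/438 (F = 13*(1/73) + 26*(-1/12) = 13/73 - 13/6 = -871/438 ≈ -1.9886)
a = 196308121/191844 (a = (-871/438 + 3*(-10))**2 = (-871/438 - 30)**2 = (-14011/438)**2 = 196308121/191844 ≈ 1023.3)
1/(a + 50200) = 1/(196308121/191844 + 50200) = 1/(9826876921/191844) = 191844/9826876921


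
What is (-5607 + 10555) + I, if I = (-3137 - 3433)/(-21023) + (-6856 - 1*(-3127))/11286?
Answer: 35575328309/7189866 ≈ 4948.0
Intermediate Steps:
I = -128659/7189866 (I = -6570*(-1/21023) + (-6856 + 3127)*(1/11286) = 6570/21023 - 3729*1/11286 = 6570/21023 - 113/342 = -128659/7189866 ≈ -0.017895)
(-5607 + 10555) + I = (-5607 + 10555) - 128659/7189866 = 4948 - 128659/7189866 = 35575328309/7189866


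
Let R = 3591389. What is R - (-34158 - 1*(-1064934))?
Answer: 2560613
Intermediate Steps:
R - (-34158 - 1*(-1064934)) = 3591389 - (-34158 - 1*(-1064934)) = 3591389 - (-34158 + 1064934) = 3591389 - 1*1030776 = 3591389 - 1030776 = 2560613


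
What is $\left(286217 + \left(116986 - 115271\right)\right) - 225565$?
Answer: $62367$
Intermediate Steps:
$\left(286217 + \left(116986 - 115271\right)\right) - 225565 = \left(286217 + 1715\right) - 225565 = 287932 - 225565 = 62367$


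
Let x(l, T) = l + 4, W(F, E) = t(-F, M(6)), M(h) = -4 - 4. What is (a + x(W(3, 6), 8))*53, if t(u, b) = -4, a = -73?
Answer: -3869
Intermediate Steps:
M(h) = -8
W(F, E) = -4
x(l, T) = 4 + l
(a + x(W(3, 6), 8))*53 = (-73 + (4 - 4))*53 = (-73 + 0)*53 = -73*53 = -3869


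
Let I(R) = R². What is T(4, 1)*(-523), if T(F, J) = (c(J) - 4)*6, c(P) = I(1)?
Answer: 9414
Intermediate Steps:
c(P) = 1 (c(P) = 1² = 1)
T(F, J) = -18 (T(F, J) = (1 - 4)*6 = -3*6 = -18)
T(4, 1)*(-523) = -18*(-523) = 9414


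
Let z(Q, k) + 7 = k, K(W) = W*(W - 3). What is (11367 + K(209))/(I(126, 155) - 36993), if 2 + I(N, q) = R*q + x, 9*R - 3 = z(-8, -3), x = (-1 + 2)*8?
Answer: -489789/333968 ≈ -1.4666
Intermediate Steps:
x = 8 (x = 1*8 = 8)
K(W) = W*(-3 + W)
z(Q, k) = -7 + k
R = -7/9 (R = 1/3 + (-7 - 3)/9 = 1/3 + (1/9)*(-10) = 1/3 - 10/9 = -7/9 ≈ -0.77778)
I(N, q) = 6 - 7*q/9 (I(N, q) = -2 + (-7*q/9 + 8) = -2 + (8 - 7*q/9) = 6 - 7*q/9)
(11367 + K(209))/(I(126, 155) - 36993) = (11367 + 209*(-3 + 209))/((6 - 7/9*155) - 36993) = (11367 + 209*206)/((6 - 1085/9) - 36993) = (11367 + 43054)/(-1031/9 - 36993) = 54421/(-333968/9) = 54421*(-9/333968) = -489789/333968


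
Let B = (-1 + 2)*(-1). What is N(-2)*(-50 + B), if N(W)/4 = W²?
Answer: -816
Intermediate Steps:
N(W) = 4*W²
B = -1 (B = 1*(-1) = -1)
N(-2)*(-50 + B) = (4*(-2)²)*(-50 - 1) = (4*4)*(-51) = 16*(-51) = -816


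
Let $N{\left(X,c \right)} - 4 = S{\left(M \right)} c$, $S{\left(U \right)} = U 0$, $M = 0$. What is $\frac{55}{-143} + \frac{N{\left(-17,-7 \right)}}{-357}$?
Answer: $- \frac{1837}{4641} \approx -0.39582$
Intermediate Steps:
$S{\left(U \right)} = 0$
$N{\left(X,c \right)} = 4$ ($N{\left(X,c \right)} = 4 + 0 c = 4 + 0 = 4$)
$\frac{55}{-143} + \frac{N{\left(-17,-7 \right)}}{-357} = \frac{55}{-143} + \frac{4}{-357} = 55 \left(- \frac{1}{143}\right) + 4 \left(- \frac{1}{357}\right) = - \frac{5}{13} - \frac{4}{357} = - \frac{1837}{4641}$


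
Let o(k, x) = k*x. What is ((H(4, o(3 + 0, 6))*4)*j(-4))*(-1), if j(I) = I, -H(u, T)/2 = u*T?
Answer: -2304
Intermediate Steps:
H(u, T) = -2*T*u (H(u, T) = -2*u*T = -2*T*u)
((H(4, o(3 + 0, 6))*4)*j(-4))*(-1) = ((-2*(3 + 0)*6*4*4)*(-4))*(-1) = ((-2*3*6*4*4)*(-4))*(-1) = ((-2*18*4*4)*(-4))*(-1) = (-144*4*(-4))*(-1) = -576*(-4)*(-1) = 2304*(-1) = -2304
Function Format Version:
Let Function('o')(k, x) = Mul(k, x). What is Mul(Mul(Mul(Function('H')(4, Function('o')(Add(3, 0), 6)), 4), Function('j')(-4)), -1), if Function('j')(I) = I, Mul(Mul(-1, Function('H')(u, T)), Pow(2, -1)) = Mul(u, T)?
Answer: -2304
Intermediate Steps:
Function('H')(u, T) = Mul(-2, T, u) (Function('H')(u, T) = Mul(-2, Mul(u, T)) = Mul(-2, Mul(T, u)) = Mul(-2, T, u))
Mul(Mul(Mul(Function('H')(4, Function('o')(Add(3, 0), 6)), 4), Function('j')(-4)), -1) = Mul(Mul(Mul(Mul(-2, Mul(Add(3, 0), 6), 4), 4), -4), -1) = Mul(Mul(Mul(Mul(-2, Mul(3, 6), 4), 4), -4), -1) = Mul(Mul(Mul(Mul(-2, 18, 4), 4), -4), -1) = Mul(Mul(Mul(-144, 4), -4), -1) = Mul(Mul(-576, -4), -1) = Mul(2304, -1) = -2304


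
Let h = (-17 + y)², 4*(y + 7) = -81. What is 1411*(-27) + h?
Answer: -578223/16 ≈ -36139.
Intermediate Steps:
y = -109/4 (y = -7 + (¼)*(-81) = -7 - 81/4 = -109/4 ≈ -27.250)
h = 31329/16 (h = (-17 - 109/4)² = (-177/4)² = 31329/16 ≈ 1958.1)
1411*(-27) + h = 1411*(-27) + 31329/16 = -38097 + 31329/16 = -578223/16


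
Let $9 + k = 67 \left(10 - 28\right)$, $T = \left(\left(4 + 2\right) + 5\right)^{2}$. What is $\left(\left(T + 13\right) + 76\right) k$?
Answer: $-255150$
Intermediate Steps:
$T = 121$ ($T = \left(6 + 5\right)^{2} = 11^{2} = 121$)
$k = -1215$ ($k = -9 + 67 \left(10 - 28\right) = -9 + 67 \left(-18\right) = -9 - 1206 = -1215$)
$\left(\left(T + 13\right) + 76\right) k = \left(\left(121 + 13\right) + 76\right) \left(-1215\right) = \left(134 + 76\right) \left(-1215\right) = 210 \left(-1215\right) = -255150$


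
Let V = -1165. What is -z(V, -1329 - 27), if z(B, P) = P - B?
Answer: 191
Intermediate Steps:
-z(V, -1329 - 27) = -((-1329 - 27) - 1*(-1165)) = -(-1356 + 1165) = -1*(-191) = 191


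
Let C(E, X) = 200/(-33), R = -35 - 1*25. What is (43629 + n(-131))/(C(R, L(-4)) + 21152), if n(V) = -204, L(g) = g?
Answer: 1433025/697816 ≈ 2.0536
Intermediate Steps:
R = -60 (R = -35 - 25 = -60)
C(E, X) = -200/33 (C(E, X) = 200*(-1/33) = -200/33)
(43629 + n(-131))/(C(R, L(-4)) + 21152) = (43629 - 204)/(-200/33 + 21152) = 43425/(697816/33) = 43425*(33/697816) = 1433025/697816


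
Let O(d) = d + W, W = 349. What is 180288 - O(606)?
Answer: 179333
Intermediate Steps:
O(d) = 349 + d (O(d) = d + 349 = 349 + d)
180288 - O(606) = 180288 - (349 + 606) = 180288 - 1*955 = 180288 - 955 = 179333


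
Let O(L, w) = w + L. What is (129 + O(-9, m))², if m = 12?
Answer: 17424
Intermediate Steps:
O(L, w) = L + w
(129 + O(-9, m))² = (129 + (-9 + 12))² = (129 + 3)² = 132² = 17424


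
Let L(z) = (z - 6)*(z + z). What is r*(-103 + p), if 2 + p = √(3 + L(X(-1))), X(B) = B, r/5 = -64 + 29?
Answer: 18375 - 175*√17 ≈ 17653.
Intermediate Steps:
r = -175 (r = 5*(-64 + 29) = 5*(-35) = -175)
L(z) = 2*z*(-6 + z) (L(z) = (-6 + z)*(2*z) = 2*z*(-6 + z))
p = -2 + √17 (p = -2 + √(3 + 2*(-1)*(-6 - 1)) = -2 + √(3 + 2*(-1)*(-7)) = -2 + √(3 + 14) = -2 + √17 ≈ 2.1231)
r*(-103 + p) = -175*(-103 + (-2 + √17)) = -175*(-105 + √17) = 18375 - 175*√17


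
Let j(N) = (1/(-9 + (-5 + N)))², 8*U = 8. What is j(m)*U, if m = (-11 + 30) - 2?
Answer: ⅑ ≈ 0.11111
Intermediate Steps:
U = 1 (U = (⅛)*8 = 1)
m = 17 (m = 19 - 2 = 17)
j(N) = (-14 + N)⁻² (j(N) = (1/(-14 + N))² = (-14 + N)⁻²)
j(m)*U = 1/(-14 + 17)² = 1/3² = (⅑)*1 = ⅑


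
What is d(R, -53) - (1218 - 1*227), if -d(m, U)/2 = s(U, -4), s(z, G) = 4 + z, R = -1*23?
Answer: -893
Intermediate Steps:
R = -23
d(m, U) = -8 - 2*U (d(m, U) = -2*(4 + U) = -8 - 2*U)
d(R, -53) - (1218 - 1*227) = (-8 - 2*(-53)) - (1218 - 1*227) = (-8 + 106) - (1218 - 227) = 98 - 1*991 = 98 - 991 = -893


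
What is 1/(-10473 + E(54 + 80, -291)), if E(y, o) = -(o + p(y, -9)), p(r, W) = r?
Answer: -1/10316 ≈ -9.6937e-5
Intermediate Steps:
E(y, o) = -o - y (E(y, o) = -(o + y) = -o - y)
1/(-10473 + E(54 + 80, -291)) = 1/(-10473 + (-1*(-291) - (54 + 80))) = 1/(-10473 + (291 - 1*134)) = 1/(-10473 + (291 - 134)) = 1/(-10473 + 157) = 1/(-10316) = -1/10316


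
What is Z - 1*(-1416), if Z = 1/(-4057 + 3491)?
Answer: 801455/566 ≈ 1416.0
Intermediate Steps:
Z = -1/566 (Z = 1/(-566) = -1/566 ≈ -0.0017668)
Z - 1*(-1416) = -1/566 - 1*(-1416) = -1/566 + 1416 = 801455/566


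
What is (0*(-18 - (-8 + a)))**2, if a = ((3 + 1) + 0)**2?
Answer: 0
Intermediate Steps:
a = 16 (a = (4 + 0)**2 = 4**2 = 16)
(0*(-18 - (-8 + a)))**2 = (0*(-18 - (-8 + 16)))**2 = (0*(-18 - 1*8))**2 = (0*(-18 - 8))**2 = (0*(-26))**2 = 0**2 = 0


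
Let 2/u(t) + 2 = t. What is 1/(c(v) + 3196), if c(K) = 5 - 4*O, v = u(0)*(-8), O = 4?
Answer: 1/3185 ≈ 0.00031397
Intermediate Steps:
u(t) = 2/(-2 + t)
v = 8 (v = (2/(-2 + 0))*(-8) = (2/(-2))*(-8) = (2*(-½))*(-8) = -1*(-8) = 8)
c(K) = -11 (c(K) = 5 - 4*4 = 5 - 16 = -11)
1/(c(v) + 3196) = 1/(-11 + 3196) = 1/3185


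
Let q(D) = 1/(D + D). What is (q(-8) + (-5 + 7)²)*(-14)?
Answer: -441/8 ≈ -55.125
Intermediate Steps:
q(D) = 1/(2*D)
(q(-8) + (-5 + 7)²)*(-14) = ((½)/(-8) + (-5 + 7)²)*(-14) = ((½)*(-⅛) + 2²)*(-14) = (-1/16 + 4)*(-14) = (63/16)*(-14) = -441/8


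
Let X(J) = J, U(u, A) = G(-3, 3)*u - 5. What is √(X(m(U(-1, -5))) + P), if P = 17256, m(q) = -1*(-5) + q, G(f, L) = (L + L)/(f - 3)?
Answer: √17257 ≈ 131.37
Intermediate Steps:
G(f, L) = 2*L/(-3 + f) (G(f, L) = (2*L)/(-3 + f) = 2*L/(-3 + f))
U(u, A) = -5 - u (U(u, A) = (2*3/(-3 - 3))*u - 5 = (2*3/(-6))*u - 5 = (2*3*(-⅙))*u - 5 = -u - 5 = -5 - u)
m(q) = 5 + q
√(X(m(U(-1, -5))) + P) = √((5 + (-5 - 1*(-1))) + 17256) = √((5 + (-5 + 1)) + 17256) = √((5 - 4) + 17256) = √(1 + 17256) = √17257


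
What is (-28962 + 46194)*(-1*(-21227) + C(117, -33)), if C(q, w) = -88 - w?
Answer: 364835904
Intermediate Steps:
(-28962 + 46194)*(-1*(-21227) + C(117, -33)) = (-28962 + 46194)*(-1*(-21227) + (-88 - 1*(-33))) = 17232*(21227 + (-88 + 33)) = 17232*(21227 - 55) = 17232*21172 = 364835904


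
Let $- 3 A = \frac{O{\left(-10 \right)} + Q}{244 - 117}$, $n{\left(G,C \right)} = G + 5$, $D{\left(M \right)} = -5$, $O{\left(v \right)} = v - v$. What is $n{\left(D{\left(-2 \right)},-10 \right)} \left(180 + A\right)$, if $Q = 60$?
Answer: $0$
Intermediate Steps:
$O{\left(v \right)} = 0$
$n{\left(G,C \right)} = 5 + G$
$A = - \frac{20}{127}$ ($A = - \frac{\left(0 + 60\right) \frac{1}{244 - 117}}{3} = - \frac{60 \cdot \frac{1}{127}}{3} = \left(- \frac{1}{3}\right) \frac{60}{127} = - \frac{20}{127} \approx -0.15748$)
$n{\left(D{\left(-2 \right)},-10 \right)} \left(180 + A\right) = \left(5 - 5\right) \left(180 - \frac{20}{127}\right) = 0 \cdot \frac{22840}{127} = 0$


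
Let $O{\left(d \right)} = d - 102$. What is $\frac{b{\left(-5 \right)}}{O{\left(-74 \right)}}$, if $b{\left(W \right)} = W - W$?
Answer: $0$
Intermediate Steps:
$b{\left(W \right)} = 0$
$O{\left(d \right)} = -102 + d$
$\frac{b{\left(-5 \right)}}{O{\left(-74 \right)}} = \frac{0}{-102 - 74} = \frac{0}{-176} = 0 \left(- \frac{1}{176}\right) = 0$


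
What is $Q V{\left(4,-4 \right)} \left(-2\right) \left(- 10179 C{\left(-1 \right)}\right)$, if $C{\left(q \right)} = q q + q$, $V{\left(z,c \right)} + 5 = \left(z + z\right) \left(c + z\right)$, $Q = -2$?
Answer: $0$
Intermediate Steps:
$V{\left(z,c \right)} = -5 + 2 z \left(c + z\right)$ ($V{\left(z,c \right)} = -5 + \left(z + z\right) \left(c + z\right) = -5 + 2 z \left(c + z\right)$)
$C{\left(q \right)} = q + q^{2}$ ($C{\left(q \right)} = q^{2} + q = q + q^{2}$)
$Q V{\left(4,-4 \right)} \left(-2\right) \left(- 10179 C{\left(-1 \right)}\right) = - 2 \left(-5 + 2 \cdot 4^{2} + 2 \left(-4\right) 4\right) \left(-2\right) \left(- 10179 \left(- (1 - 1)\right)\right) = - 2 \left(-5 + 2 \cdot 16 - 32\right) \left(-2\right) \left(- 10179 \left(\left(-1\right) 0\right)\right) = - 2 \left(-5 + 32 - 32\right) \left(-2\right) \left(\left(-10179\right) 0\right) = \left(-2\right) \left(-5\right) \left(-2\right) 0 = 10 \left(-2\right) 0 = \left(-20\right) 0 = 0$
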